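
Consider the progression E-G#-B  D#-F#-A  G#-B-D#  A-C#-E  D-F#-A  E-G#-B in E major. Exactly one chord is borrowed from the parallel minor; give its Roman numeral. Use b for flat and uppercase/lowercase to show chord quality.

E major has the diatonic set E, F#m, G#m, A, B, C#m, D#dim. E–G#–B = E, D#–F#–A = D#dim, G#–B–D# = G#m and A–C#–E = A are all diatonic. D–F#–A doesn't fit — on degree 7 E major would have D#dim (vii°). D is the degree-7 chord of E minor, so it is the borrowed bVII.

bVII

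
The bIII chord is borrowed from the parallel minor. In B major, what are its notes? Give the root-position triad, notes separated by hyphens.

D-F#-A

Scale degree 3 in B major is D#. bIII uses the lowered form, D, taken from B minor. Building the major chord from the parallel minor on D: D–F#–A.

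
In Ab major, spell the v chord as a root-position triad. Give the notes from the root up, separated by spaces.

v is built on scale degree 5, which is Eb in both Ab major and its parallel. Building the minor chord from the parallel minor on Eb: Eb–Gb–Bb.

Eb Gb Bb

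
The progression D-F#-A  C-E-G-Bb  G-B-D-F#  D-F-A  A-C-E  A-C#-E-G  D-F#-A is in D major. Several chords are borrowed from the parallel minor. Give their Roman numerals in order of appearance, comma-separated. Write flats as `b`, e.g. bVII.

bVII7, i, v

In D major the diatonic chords are D, Em, F#m, G, A, Bm, C#dim. D–F#–A = D, G–B–D–F# = Gmaj7 and A–C#–E–G = A7 all belong to that set. C–E–G–Bb is not: scale degree 7 in D major carries C#dim (vii°). In D minor the chord on that degree is C7, so here it functions as bVII7, borrowed from the parallel minor. D–F–A doesn't fit — on degree 1 D major would have D (I). Dm is the degree-1 chord of D minor, so it is the borrowed i. But A–C–E is foreign: the diatonic V on degree 5 is A, whereas Am comes from D minor. It is labeled v.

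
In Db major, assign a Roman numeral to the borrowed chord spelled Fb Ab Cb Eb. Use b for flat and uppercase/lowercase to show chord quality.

bIIImaj7

The root Fb is the lowered 3rd scale degree — diatonically Db major has F there. The diatonic chord on degree 3 would be Fm (iii), but Fb–Ab–Cb–Eb is the major-seventh chord from Db minor. As a borrowed chord it is labeled bIIImaj7.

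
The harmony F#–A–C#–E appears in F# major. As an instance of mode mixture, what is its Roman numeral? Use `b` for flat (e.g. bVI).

F# is scale degree 1 in F# major. F#–A–C#–E is a minor-seventh chord — the form found in F# minor, not the diatonic I (F#). Borrowed into F# major it is written i7.

i7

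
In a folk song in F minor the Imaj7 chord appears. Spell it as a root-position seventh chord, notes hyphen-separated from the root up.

F-A-C-E

The root, F, is scale degree 1 — the same note in F minor and F major; only the chord quality changes. Stacking thirds in F major on F gives F–A–C–E.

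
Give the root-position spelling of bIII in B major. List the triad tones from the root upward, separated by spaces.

D F# A

bIII is built on the lowered scale degree 3. In B major degree 3 is D#; lowered it becomes D. Building the major chord from the parallel minor on D: D–F#–A.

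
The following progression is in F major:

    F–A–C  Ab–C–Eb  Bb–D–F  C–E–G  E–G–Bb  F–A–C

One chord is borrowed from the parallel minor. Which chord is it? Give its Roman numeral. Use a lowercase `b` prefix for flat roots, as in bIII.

bIII

The diatonic triads in F major are F, Gm, Am, Bb, C, Dm, Edim. F–A–C = F, Bb–D–F = Bb, C–E–G = C and E–G–Bb = Edim are all diatonic. But Ab–C–Eb is foreign: the diatonic iii on degree 3 is Am, whereas Ab comes from F minor. It is labeled bIII.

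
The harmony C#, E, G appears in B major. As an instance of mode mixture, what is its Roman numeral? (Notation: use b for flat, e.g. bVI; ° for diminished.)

ii°

The root C# is the diatonic 2nd degree of B major; the borrowing shows in the chord quality. C#–E–G is a diminished chord — the form found in B minor, not the diatonic ii (C#m). Borrowed into B major it is written ii°.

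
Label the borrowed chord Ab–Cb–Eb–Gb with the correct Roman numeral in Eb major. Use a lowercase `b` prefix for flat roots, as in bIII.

iv7

The root Ab is the diatonic 4th degree of Eb major; the borrowing shows in the chord quality. Diatonically Eb major has Ab (IV) on that degree; Ab–Cb–Eb–Gb is instead the minor-seventh chord native to Eb minor, so it takes the label iv7.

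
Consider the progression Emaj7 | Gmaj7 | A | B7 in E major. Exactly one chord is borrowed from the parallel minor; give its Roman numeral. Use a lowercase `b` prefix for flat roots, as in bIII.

In E major the diatonic chords are E, F#m, G#m, A, B, C#m, D#dim. Of the given chords, Emaj7, A and B7 are diatonic. But Gmaj7 (G–B–D–F#) is foreign: the diatonic iii on degree 3 is G#m, whereas Gmaj7 comes from E minor. It is labeled bIIImaj7.

bIIImaj7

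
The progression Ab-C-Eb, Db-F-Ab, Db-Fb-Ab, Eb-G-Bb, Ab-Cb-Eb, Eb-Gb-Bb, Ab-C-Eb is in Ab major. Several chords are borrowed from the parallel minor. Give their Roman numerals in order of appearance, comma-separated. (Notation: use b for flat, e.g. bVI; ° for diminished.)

iv, i, v

The diatonic triads in Ab major are Ab, Bbm, Cm, Db, Eb, Fm, Gdim. Ab–C–Eb = Ab, Db–F–Ab = Db and Eb–G–Bb = Eb all belong to that set. Db–Fb–Ab doesn't fit — on degree 4 Ab major would have Db (IV). Dbm is the degree-4 chord of Ab minor, so it is the borrowed iv. Ab–Cb–Eb doesn't fit — on degree 1 Ab major would have Ab (I). Abm is the degree-1 chord of Ab minor, so it is the borrowed i. Eb–Gb–Bb is not: scale degree 5 in Ab major carries Eb (V). In Ab minor the chord on that degree is Ebm, so here it functions as v, borrowed from the parallel minor.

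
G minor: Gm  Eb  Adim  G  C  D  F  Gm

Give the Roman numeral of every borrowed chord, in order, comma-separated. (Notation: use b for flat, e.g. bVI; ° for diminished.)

I, IV

The diatonic triads in G minor (with V from harmonic minor) are Gm, Adim, Bb, Cm, D, Eb, F. Gm, Eb, Adim, D and F all belong to that set. G (G–B–D) is not: scale degree 1 in G minor carries Gm (i). In G major the chord on that degree is G, so here it functions as I, borrowed from the parallel major. But C (C–E–G) is foreign: the diatonic iv on degree 4 is Cm, whereas C comes from G major. It is labeled IV.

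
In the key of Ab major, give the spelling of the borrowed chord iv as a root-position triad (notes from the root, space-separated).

Db Fb Ab

iv is built on scale degree 4, which is Db in both Ab major and its parallel. Building the minor chord from the parallel minor on Db: Db–Fb–Ab.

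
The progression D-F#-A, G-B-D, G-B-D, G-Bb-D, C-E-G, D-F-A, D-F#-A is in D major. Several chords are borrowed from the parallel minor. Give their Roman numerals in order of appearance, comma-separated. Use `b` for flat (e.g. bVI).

iv, bVII, i

In D major the diatonic chords are D, Em, F#m, G, A, Bm, C#dim. Of the given chords, D–F#–A = D and G–B–D = G are diatonic. G–Bb–D is not: scale degree 4 in D major carries G (IV). In D minor the chord on that degree is Gm, so here it functions as iv, borrowed from the parallel minor. C–E–G doesn't fit — on degree 7 D major would have C#dim (vii°). C is the degree-7 chord of D minor, so it is the borrowed bVII. D–F–A doesn't fit — on degree 1 D major would have D (I). Dm is the degree-1 chord of D minor, so it is the borrowed i.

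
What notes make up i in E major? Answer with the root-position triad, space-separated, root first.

E G B

The root, E, is scale degree 1 — the same note in E major and E minor; only the chord quality changes. Stacking thirds in E minor on E gives E–G–B.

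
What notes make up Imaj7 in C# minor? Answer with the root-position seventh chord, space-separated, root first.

C# E# G# B#

Imaj7 is built on scale degree 1, which is C# in both C# minor and its parallel. Stacking thirds in C# major on C# gives C#–E#–G#–B#.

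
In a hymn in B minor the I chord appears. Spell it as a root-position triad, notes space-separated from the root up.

I is built on scale degree 1, which is B in both B minor and its parallel. Building the major chord from the parallel major on B: B–D#–F#.

B D# F#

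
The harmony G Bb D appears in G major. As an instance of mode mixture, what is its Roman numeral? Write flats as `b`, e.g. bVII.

i

G is scale degree 1 in G major. The diatonic chord on degree 1 would be G (I), but G–Bb–D is the minor chord from G minor. As a borrowed chord it is labeled i.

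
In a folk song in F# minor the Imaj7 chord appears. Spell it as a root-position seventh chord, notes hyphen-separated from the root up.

The root, F#, is scale degree 1 — the same note in F# minor and F# major; only the chord quality changes. Building the major-seventh chord from the parallel major on F#: F#–A#–C#–E#.

F#-A#-C#-E#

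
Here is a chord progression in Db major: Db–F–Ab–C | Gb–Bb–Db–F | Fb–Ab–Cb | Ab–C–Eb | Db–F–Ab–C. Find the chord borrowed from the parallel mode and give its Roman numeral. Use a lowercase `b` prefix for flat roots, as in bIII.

In Db major the diatonic chords are Db, Ebm, Fm, Gb, Ab, Bbm, Cdim. Db–F–Ab–C = Dbmaj7, Gb–Bb–Db–F = Gbmaj7 and Ab–C–Eb = Ab all belong to that set. But Fb–Ab–Cb is foreign: the diatonic iii on degree 3 is Fm, whereas Fb comes from Db minor. It is labeled bIII.

bIII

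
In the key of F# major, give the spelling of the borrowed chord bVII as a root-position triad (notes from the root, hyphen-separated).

Scale degree 7 in F# major is E#. bVII uses the lowered form, E, taken from F# minor. Building the major chord from the parallel minor on E: E–G#–B.

E-G#-B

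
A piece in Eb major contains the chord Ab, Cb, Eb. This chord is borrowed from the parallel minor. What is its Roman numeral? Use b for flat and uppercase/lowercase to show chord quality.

The root Ab is the diatonic 4th degree of Eb major; the borrowing shows in the chord quality. The diatonic chord on degree 4 would be Ab (IV), but Ab–Cb–Eb is the minor chord from Eb minor. As a borrowed chord it is labeled iv.

iv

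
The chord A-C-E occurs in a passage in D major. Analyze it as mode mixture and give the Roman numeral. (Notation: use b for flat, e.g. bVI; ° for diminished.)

v

A is scale degree 5 in D major. A–C–E is a minor chord — the form found in D minor, not the diatonic V (A). Borrowed into D major it is written v.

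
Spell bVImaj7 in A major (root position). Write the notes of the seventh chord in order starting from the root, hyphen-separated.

The root of bVImaj7 is the lowered 6th degree: F# becomes F. Stacking thirds in A minor on F gives F–A–C–E.

F-A-C-E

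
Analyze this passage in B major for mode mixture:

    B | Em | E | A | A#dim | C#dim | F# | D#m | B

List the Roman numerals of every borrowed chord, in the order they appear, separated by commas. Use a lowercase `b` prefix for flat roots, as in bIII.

B major has the diatonic set B, C#m, D#m, E, F#, G#m, A#dim. B, E, A#dim, F# and D#m all belong to that set. But Em (E–G–B) is foreign: the diatonic IV on degree 4 is E, whereas Em comes from B minor. It is labeled iv. A (A–C#–E) doesn't fit — on degree 7 B major would have A#dim (vii°). A is the degree-7 chord of B minor, so it is the borrowed bVII. C#dim (C#–E–G) doesn't fit — on degree 2 B major would have C#m (ii). C#dim is the degree-2 chord of B minor, so it is the borrowed ii°.

iv, bVII, ii°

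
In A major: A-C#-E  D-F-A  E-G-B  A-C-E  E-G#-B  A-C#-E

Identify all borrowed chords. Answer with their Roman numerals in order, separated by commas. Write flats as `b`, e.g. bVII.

iv, v, i

In A major the diatonic chords are A, Bm, C#m, D, E, F#m, G#dim. A–C#–E = A and E–G#–B = E are both diatonic. D–F–A is not: scale degree 4 in A major carries D (IV). In A minor the chord on that degree is Dm, so here it functions as iv, borrowed from the parallel minor. E–G–B doesn't fit — on degree 5 A major would have E (V). Em is the degree-5 chord of A minor, so it is the borrowed v. A–C–E doesn't fit — on degree 1 A major would have A (I). Am is the degree-1 chord of A minor, so it is the borrowed i.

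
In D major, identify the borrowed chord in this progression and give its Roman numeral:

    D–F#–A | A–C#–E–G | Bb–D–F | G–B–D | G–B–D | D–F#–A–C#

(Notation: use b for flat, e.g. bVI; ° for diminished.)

bVI

The diatonic triads in D major are D, Em, F#m, G, A, Bm, C#dim. D–F#–A = D, A–C#–E–G = A7, G–B–D = G and D–F#–A–C# = Dmaj7 all belong to that set. Bb–D–F doesn't fit — on degree 6 D major would have Bm (vi). Bb is the degree-6 chord of D minor, so it is the borrowed bVI.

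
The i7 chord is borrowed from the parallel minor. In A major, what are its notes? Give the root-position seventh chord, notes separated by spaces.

The root, A, is scale degree 1 — the same note in A major and A minor; only the chord quality changes. Stacking thirds in A minor on A gives A–C–E–G.

A C E G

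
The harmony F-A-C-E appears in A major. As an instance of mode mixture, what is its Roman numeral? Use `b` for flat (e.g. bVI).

bVImaj7

In A major scale degree 6 is F#; F is its lowered form, from A minor. F–A–C–E is a major-seventh chord — the form found in A minor, not the diatonic vi (F#m). Borrowed into A major it is written bVImaj7.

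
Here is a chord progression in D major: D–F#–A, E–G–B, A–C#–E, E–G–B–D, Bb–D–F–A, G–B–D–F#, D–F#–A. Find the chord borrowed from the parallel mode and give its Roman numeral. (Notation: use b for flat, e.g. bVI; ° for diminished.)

bVImaj7

In D major the diatonic chords are D, Em, F#m, G, A, Bm, C#dim. D–F#–A = D, E–G–B = Em, A–C#–E = A, E–G–B–D = Em7 and G–B–D–F# = Gmaj7 are all diatonic. Bb–D–F–A is not: scale degree 6 in D major carries Bm (vi). In D minor the chord on that degree is Bbmaj7, so here it functions as bVImaj7, borrowed from the parallel minor.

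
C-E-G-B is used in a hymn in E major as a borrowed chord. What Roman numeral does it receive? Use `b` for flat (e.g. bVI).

The root C is the lowered 6th scale degree — diatonically E major has C# there. C–E–G–B is a major-seventh chord — the form found in E minor, not the diatonic vi (C#m). Borrowed into E major it is written bVImaj7.

bVImaj7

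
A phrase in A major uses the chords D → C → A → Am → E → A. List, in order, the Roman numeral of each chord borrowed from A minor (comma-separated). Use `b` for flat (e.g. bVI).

bIII, i

The diatonic triads in A major are A, Bm, C#m, D, E, F#m, G#dim. D, A and E are all diatonic. C (C–E–G) is not: scale degree 3 in A major carries C#m (iii). In A minor the chord on that degree is C, so here it functions as bIII, borrowed from the parallel minor. But Am (A–C–E) is foreign: the diatonic I on degree 1 is A, whereas Am comes from A minor. It is labeled i.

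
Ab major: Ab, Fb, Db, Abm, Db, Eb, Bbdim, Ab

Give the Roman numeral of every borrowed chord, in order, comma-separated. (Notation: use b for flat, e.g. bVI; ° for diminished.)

bVI, i, ii°

In Ab major the diatonic chords are Ab, Bbm, Cm, Db, Eb, Fm, Gdim. Of the given chords, Ab, Db and Eb are diatonic. Fb (Fb–Ab–Cb) doesn't fit — on degree 6 Ab major would have Fm (vi). Fb is the degree-6 chord of Ab minor, so it is the borrowed bVI. But Abm (Ab–Cb–Eb) is foreign: the diatonic I on degree 1 is Ab, whereas Abm comes from Ab minor. It is labeled i. But Bbdim (Bb–Db–Fb) is foreign: the diatonic ii on degree 2 is Bbm, whereas Bbdim comes from Ab minor. It is labeled ii°.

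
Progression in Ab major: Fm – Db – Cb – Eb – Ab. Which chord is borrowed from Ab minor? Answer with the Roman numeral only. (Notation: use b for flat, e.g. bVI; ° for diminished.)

Ab major has the diatonic set Ab, Bbm, Cm, Db, Eb, Fm, Gdim. Fm, Db, Eb and Ab all belong to that set. Cb (Cb–Eb–Gb) doesn't fit — on degree 3 Ab major would have Cm (iii). Cb is the degree-3 chord of Ab minor, so it is the borrowed bIII.

bIII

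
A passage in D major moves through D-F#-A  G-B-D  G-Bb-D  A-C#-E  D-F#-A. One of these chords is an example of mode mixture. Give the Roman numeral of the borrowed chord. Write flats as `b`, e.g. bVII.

The diatonic triads in D major are D, Em, F#m, G, A, Bm, C#dim. Of the given chords, D–F#–A = D, G–B–D = G and A–C#–E = A are diatonic. G–Bb–D doesn't fit — on degree 4 D major would have G (IV). Gm is the degree-4 chord of D minor, so it is the borrowed iv.

iv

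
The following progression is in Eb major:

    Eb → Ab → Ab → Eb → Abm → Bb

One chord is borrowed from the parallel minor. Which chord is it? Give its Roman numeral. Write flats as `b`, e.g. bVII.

iv

Eb major has the diatonic set Eb, Fm, Gm, Ab, Bb, Cm, Ddim. Eb, Ab and Bb all belong to that set. Abm (Ab–Cb–Eb) doesn't fit — on degree 4 Eb major would have Ab (IV). Abm is the degree-4 chord of Eb minor, so it is the borrowed iv.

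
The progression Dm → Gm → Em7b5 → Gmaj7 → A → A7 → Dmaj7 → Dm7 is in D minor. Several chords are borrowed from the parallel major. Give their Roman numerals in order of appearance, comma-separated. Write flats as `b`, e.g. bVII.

IVmaj7, Imaj7

The diatonic triads in D minor (with V from harmonic minor) are Dm, Edim, F, Gm, A, Bb, C. Of the given chords, Dm, Gm, Em7b5, A, A7 and Dm7 are diatonic. Gmaj7 (G–B–D–F#) is not: scale degree 4 in D minor carries Gm (iv). In D major the chord on that degree is Gmaj7, so here it functions as IVmaj7, borrowed from the parallel major. But Dmaj7 (D–F#–A–C#) is foreign: the diatonic i on degree 1 is Dm, whereas Dmaj7 comes from D major. It is labeled Imaj7.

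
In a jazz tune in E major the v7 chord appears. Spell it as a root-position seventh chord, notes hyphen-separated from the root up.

B-D-F#-A

The root, B, is scale degree 5 — the same note in E major and E minor; only the chord quality changes. In E minor the chord on B is B–D–F#–A.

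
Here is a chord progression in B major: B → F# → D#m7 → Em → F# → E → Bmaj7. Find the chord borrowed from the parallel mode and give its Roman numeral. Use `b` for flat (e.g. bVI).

The diatonic triads in B major are B, C#m, D#m, E, F#, G#m, A#dim. B, F#, D#m7, E and Bmaj7 are all diatonic. Em (E–G–B) is not: scale degree 4 in B major carries E (IV). In B minor the chord on that degree is Em, so here it functions as iv, borrowed from the parallel minor.

iv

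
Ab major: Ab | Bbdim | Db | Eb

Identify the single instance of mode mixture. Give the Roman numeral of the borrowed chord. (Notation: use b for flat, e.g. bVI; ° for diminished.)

In Ab major the diatonic chords are Ab, Bbm, Cm, Db, Eb, Fm, Gdim. Of the given chords, Ab, Db and Eb are diatonic. Bbdim (Bb–Db–Fb) doesn't fit — on degree 2 Ab major would have Bbm (ii). Bbdim is the degree-2 chord of Ab minor, so it is the borrowed ii°.

ii°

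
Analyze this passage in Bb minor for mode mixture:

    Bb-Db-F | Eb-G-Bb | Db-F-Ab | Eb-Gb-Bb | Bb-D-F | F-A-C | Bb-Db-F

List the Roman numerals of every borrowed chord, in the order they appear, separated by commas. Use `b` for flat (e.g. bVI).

Bb minor has the diatonic set Bbm, Cdim, Db, Ebm, F, Gb, Ab (with V from harmonic minor). Bb–Db–F = Bbm, Db–F–Ab = Db, Eb–Gb–Bb = Ebm and F–A–C = F all belong to that set. But Eb–G–Bb is foreign: the diatonic iv on degree 4 is Ebm, whereas Eb comes from Bb major. It is labeled IV. But Bb–D–F is foreign: the diatonic i on degree 1 is Bbm, whereas Bb comes from Bb major. It is labeled I.

IV, I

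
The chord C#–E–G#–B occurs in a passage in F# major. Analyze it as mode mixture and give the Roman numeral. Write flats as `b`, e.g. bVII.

v7

C# is scale degree 5 in F# major. C#–E–G#–B is a minor-seventh chord — the form found in F# minor, not the diatonic V (C#). Borrowed into F# major it is written v7.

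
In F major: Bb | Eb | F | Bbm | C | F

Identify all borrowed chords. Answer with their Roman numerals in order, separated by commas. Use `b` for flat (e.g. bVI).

bVII, iv

F major has the diatonic set F, Gm, Am, Bb, C, Dm, Edim. Bb, F and C are all diatonic. But Eb (Eb–G–Bb) is foreign: the diatonic vii° on degree 7 is Edim, whereas Eb comes from F minor. It is labeled bVII. But Bbm (Bb–Db–F) is foreign: the diatonic IV on degree 4 is Bb, whereas Bbm comes from F minor. It is labeled iv.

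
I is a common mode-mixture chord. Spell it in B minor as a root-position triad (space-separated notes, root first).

B D# F#

The root, B, is scale degree 1 — the same note in B minor and B major; only the chord quality changes. Stacking thirds in B major on B gives B–D#–F#.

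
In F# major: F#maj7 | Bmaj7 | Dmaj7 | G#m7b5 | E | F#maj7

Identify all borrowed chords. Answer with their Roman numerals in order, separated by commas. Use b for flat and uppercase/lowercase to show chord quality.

In F# major the diatonic chords are F#, G#m, A#m, B, C#, D#m, E#dim. F#maj7 and Bmaj7 both belong to that set. But Dmaj7 (D–F#–A–C#) is foreign: the diatonic vi on degree 6 is D#m, whereas Dmaj7 comes from F# minor. It is labeled bVImaj7. But G#m7b5 (G#–B–D–F#) is foreign: the diatonic ii on degree 2 is G#m, whereas G#m7b5 comes from F# minor. It is labeled iiø7. E (E–G#–B) is not: scale degree 7 in F# major carries E#dim (vii°). In F# minor the chord on that degree is E, so here it functions as bVII, borrowed from the parallel minor.

bVImaj7, iiø7, bVII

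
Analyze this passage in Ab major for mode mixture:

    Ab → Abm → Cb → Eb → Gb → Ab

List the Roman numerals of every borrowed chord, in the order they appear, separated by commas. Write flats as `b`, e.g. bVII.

i, bIII, bVII

Ab major has the diatonic set Ab, Bbm, Cm, Db, Eb, Fm, Gdim. Of the given chords, Ab and Eb are diatonic. But Abm (Ab–Cb–Eb) is foreign: the diatonic I on degree 1 is Ab, whereas Abm comes from Ab minor. It is labeled i. Cb (Cb–Eb–Gb) is not: scale degree 3 in Ab major carries Cm (iii). In Ab minor the chord on that degree is Cb, so here it functions as bIII, borrowed from the parallel minor. But Gb (Gb–Bb–Db) is foreign: the diatonic vii° on degree 7 is Gdim, whereas Gb comes from Ab minor. It is labeled bVII.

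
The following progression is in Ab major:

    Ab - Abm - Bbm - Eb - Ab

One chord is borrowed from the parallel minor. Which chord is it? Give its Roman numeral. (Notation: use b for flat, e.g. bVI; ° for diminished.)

i

In Ab major the diatonic chords are Ab, Bbm, Cm, Db, Eb, Fm, Gdim. Ab, Bbm and Eb all belong to that set. Abm (Ab–Cb–Eb) is not: scale degree 1 in Ab major carries Ab (I). In Ab minor the chord on that degree is Abm, so here it functions as i, borrowed from the parallel minor.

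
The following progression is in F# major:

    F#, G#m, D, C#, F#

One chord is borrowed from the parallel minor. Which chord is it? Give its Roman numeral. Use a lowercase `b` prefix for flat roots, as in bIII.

The diatonic triads in F# major are F#, G#m, A#m, B, C#, D#m, E#dim. Of the given chords, F#, G#m and C# are diatonic. But D (D–F#–A) is foreign: the diatonic vi on degree 6 is D#m, whereas D comes from F# minor. It is labeled bVI.

bVI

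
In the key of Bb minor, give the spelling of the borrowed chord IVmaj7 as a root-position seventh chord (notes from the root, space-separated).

The root, Eb, is scale degree 4 — the same note in Bb minor and Bb major; only the chord quality changes. In Bb major the chord on Eb is Eb–G–Bb–D.

Eb G Bb D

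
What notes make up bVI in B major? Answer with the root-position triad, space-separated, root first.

Scale degree 6 in B major is G#. bVI uses the lowered form, G, taken from B minor. Building the major chord from the parallel minor on G: G–B–D.

G B D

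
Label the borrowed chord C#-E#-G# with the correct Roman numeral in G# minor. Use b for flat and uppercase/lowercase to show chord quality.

IV

C# is scale degree 4 in G# minor. C#–E#–G# is a major chord — the form found in G# major, not the diatonic iv (C#m). Borrowed into G# minor it is written IV.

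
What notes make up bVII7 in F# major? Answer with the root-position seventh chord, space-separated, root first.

bVII7 is built on the lowered scale degree 7. In F# major degree 7 is E#; lowered it becomes E. In F# minor the chord on E is E–G#–B–D.

E G# B D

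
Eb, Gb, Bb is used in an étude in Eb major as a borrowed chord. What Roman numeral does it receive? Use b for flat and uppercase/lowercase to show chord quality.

Eb is scale degree 1 in Eb major. The diatonic chord on degree 1 would be Eb (I), but Eb–Gb–Bb is the minor chord from Eb minor. As a borrowed chord it is labeled i.

i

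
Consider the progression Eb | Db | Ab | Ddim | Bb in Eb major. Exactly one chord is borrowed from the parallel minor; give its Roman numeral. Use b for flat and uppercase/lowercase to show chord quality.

bVII

The diatonic triads in Eb major are Eb, Fm, Gm, Ab, Bb, Cm, Ddim. Of the given chords, Eb, Ab, Ddim and Bb are diatonic. But Db (Db–F–Ab) is foreign: the diatonic vii° on degree 7 is Ddim, whereas Db comes from Eb minor. It is labeled bVII.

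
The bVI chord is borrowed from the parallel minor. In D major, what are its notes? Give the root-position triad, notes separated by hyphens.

Bb-D-F

Scale degree 6 in D major is B. bVI uses the lowered form, Bb, taken from D minor. Stacking thirds in D minor on Bb gives Bb–D–F.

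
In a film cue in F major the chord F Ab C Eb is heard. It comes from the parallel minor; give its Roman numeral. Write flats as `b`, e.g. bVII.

i7

The root F is the diatonic 1st degree of F major; the borrowing shows in the chord quality. F–Ab–C–Eb is a minor-seventh chord — the form found in F minor, not the diatonic I (F). Borrowed into F major it is written i7.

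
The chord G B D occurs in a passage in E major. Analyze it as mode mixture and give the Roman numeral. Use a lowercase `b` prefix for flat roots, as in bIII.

bIII

In E major scale degree 3 is G#; G is its lowered form, from E minor. G–B–D is a major chord — the form found in E minor, not the diatonic iii (G#m). Borrowed into E major it is written bIII.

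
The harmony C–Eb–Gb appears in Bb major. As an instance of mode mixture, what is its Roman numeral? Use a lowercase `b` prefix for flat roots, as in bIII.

ii°

C is scale degree 2 in Bb major. The diatonic chord on degree 2 would be Cm (ii), but C–Eb–Gb is the diminished chord from Bb minor. As a borrowed chord it is labeled ii°.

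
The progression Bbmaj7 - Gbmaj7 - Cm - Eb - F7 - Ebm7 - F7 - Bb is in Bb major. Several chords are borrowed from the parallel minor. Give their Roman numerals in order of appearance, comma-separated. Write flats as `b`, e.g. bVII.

In Bb major the diatonic chords are Bb, Cm, Dm, Eb, F, Gm, Adim. Of the given chords, Bbmaj7, Cm, Eb, F7 and Bb are diatonic. Gbmaj7 (Gb–Bb–Db–F) doesn't fit — on degree 6 Bb major would have Gm (vi). Gbmaj7 is the degree-6 chord of Bb minor, so it is the borrowed bVImaj7. Ebm7 (Eb–Gb–Bb–Db) doesn't fit — on degree 4 Bb major would have Eb (IV). Ebm7 is the degree-4 chord of Bb minor, so it is the borrowed iv7.

bVImaj7, iv7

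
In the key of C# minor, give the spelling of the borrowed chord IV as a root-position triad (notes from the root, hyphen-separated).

The root, F#, is scale degree 4 — the same note in C# minor and C# major; only the chord quality changes. In C# major the chord on F# is F#–A#–C#.

F#-A#-C#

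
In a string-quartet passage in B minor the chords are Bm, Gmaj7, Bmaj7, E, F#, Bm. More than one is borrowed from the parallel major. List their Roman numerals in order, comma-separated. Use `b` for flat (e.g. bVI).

B minor has the diatonic set Bm, C#dim, D, Em, F#, G, A (with V from harmonic minor). Bm, Gmaj7 and F# all belong to that set. Bmaj7 (B–D#–F#–A#) doesn't fit — on degree 1 B minor would have Bm (i). Bmaj7 is the degree-1 chord of B major, so it is the borrowed Imaj7. But E (E–G#–B) is foreign: the diatonic iv on degree 4 is Em, whereas E comes from B major. It is labeled IV.

Imaj7, IV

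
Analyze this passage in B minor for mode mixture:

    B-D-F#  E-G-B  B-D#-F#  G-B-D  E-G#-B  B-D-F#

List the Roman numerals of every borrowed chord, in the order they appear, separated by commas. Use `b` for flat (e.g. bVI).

The diatonic triads in B minor (with V from harmonic minor) are Bm, C#dim, D, Em, F#, G, A. Of the given chords, B–D–F# = Bm, E–G–B = Em and G–B–D = G are diatonic. B–D#–F# doesn't fit — on degree 1 B minor would have Bm (i). B is the degree-1 chord of B major, so it is the borrowed I. E–G#–B doesn't fit — on degree 4 B minor would have Em (iv). E is the degree-4 chord of B major, so it is the borrowed IV.

I, IV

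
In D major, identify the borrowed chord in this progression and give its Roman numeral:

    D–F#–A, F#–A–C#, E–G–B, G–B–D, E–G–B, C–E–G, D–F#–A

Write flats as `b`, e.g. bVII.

bVII

In D major the diatonic chords are D, Em, F#m, G, A, Bm, C#dim. Of the given chords, D–F#–A = D, F#–A–C# = F#m, E–G–B = Em and G–B–D = G are diatonic. C–E–G doesn't fit — on degree 7 D major would have C#dim (vii°). C is the degree-7 chord of D minor, so it is the borrowed bVII.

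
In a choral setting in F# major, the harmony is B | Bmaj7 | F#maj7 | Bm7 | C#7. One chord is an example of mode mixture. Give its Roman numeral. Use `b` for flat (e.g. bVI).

The diatonic triads in F# major are F#, G#m, A#m, B, C#, D#m, E#dim. B, Bmaj7, F#maj7 and C#7 are all diatonic. Bm7 (B–D–F#–A) is not: scale degree 4 in F# major carries B (IV). In F# minor the chord on that degree is Bm7, so here it functions as iv7, borrowed from the parallel minor.

iv7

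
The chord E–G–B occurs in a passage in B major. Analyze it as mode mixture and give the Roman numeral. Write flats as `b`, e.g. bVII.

E is scale degree 4 in B major. The diatonic chord on degree 4 would be E (IV), but E–G–B is the minor chord from B minor. As a borrowed chord it is labeled iv.

iv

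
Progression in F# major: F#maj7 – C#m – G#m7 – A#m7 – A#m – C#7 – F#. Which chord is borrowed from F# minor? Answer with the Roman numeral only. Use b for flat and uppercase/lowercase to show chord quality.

v

In F# major the diatonic chords are F#, G#m, A#m, B, C#, D#m, E#dim. Of the given chords, F#maj7, G#m7, A#m7, A#m, C#7 and F# are diatonic. But C#m (C#–E–G#) is foreign: the diatonic V on degree 5 is C#, whereas C#m comes from F# minor. It is labeled v.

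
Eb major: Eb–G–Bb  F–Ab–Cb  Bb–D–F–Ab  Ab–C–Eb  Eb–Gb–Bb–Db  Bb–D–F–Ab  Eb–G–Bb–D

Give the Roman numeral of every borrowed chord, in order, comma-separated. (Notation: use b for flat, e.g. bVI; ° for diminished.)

ii°, i7

The diatonic triads in Eb major are Eb, Fm, Gm, Ab, Bb, Cm, Ddim. Eb–G–Bb = Eb, Bb–D–F–Ab = Bb7, Ab–C–Eb = Ab and Eb–G–Bb–D = Ebmaj7 all belong to that set. F–Ab–Cb doesn't fit — on degree 2 Eb major would have Fm (ii). Fdim is the degree-2 chord of Eb minor, so it is the borrowed ii°. Eb–Gb–Bb–Db doesn't fit — on degree 1 Eb major would have Eb (I). Ebm7 is the degree-1 chord of Eb minor, so it is the borrowed i7.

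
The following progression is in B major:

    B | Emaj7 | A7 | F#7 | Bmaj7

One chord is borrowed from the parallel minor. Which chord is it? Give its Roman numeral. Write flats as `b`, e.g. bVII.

bVII7

The diatonic triads in B major are B, C#m, D#m, E, F#, G#m, A#dim. B, Emaj7, F#7 and Bmaj7 are all diatonic. A7 (A–C#–E–G) doesn't fit — on degree 7 B major would have A#dim (vii°). A7 is the degree-7 chord of B minor, so it is the borrowed bVII7.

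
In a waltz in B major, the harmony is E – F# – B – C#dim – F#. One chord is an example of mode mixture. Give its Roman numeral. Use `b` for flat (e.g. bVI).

ii°

The diatonic triads in B major are B, C#m, D#m, E, F#, G#m, A#dim. E, F# and B all belong to that set. C#dim (C#–E–G) is not: scale degree 2 in B major carries C#m (ii). In B minor the chord on that degree is C#dim, so here it functions as ii°, borrowed from the parallel minor.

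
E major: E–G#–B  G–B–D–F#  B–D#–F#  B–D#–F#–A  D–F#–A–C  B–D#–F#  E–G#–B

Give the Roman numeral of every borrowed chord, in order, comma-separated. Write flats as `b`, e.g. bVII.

bIIImaj7, bVII7

In E major the diatonic chords are E, F#m, G#m, A, B, C#m, D#dim. Of the given chords, E–G#–B = E, B–D#–F# = B and B–D#–F#–A = B7 are diatonic. G–B–D–F# is not: scale degree 3 in E major carries G#m (iii). In E minor the chord on that degree is Gmaj7, so here it functions as bIIImaj7, borrowed from the parallel minor. D–F#–A–C is not: scale degree 7 in E major carries D#dim (vii°). In E minor the chord on that degree is D7, so here it functions as bVII7, borrowed from the parallel minor.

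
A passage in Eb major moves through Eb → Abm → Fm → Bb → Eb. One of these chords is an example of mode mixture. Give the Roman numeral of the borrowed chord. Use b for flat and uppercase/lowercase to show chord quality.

In Eb major the diatonic chords are Eb, Fm, Gm, Ab, Bb, Cm, Ddim. Eb, Fm and Bb all belong to that set. Abm (Ab–Cb–Eb) is not: scale degree 4 in Eb major carries Ab (IV). In Eb minor the chord on that degree is Abm, so here it functions as iv, borrowed from the parallel minor.

iv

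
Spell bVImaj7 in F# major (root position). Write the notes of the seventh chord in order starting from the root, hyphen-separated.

bVImaj7 is built on the lowered scale degree 6. In F# major degree 6 is D#; lowered it becomes D. In F# minor the chord on D is D–F#–A–C#.

D-F#-A-C#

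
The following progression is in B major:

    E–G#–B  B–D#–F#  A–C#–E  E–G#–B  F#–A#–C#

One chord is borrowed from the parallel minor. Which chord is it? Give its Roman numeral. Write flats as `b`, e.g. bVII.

In B major the diatonic chords are B, C#m, D#m, E, F#, G#m, A#dim. E–G#–B = E, B–D#–F# = B and F#–A#–C# = F# are all diatonic. A–C#–E is not: scale degree 7 in B major carries A#dim (vii°). In B minor the chord on that degree is A, so here it functions as bVII, borrowed from the parallel minor.

bVII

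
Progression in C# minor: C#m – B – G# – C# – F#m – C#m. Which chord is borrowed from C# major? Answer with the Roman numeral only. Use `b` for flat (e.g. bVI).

I

In C# minor (with V from harmonic minor) the diatonic chords are C#m, D#dim, E, F#m, G#, A, B. C#m, B, G# and F#m are all diatonic. But C# (C#–E#–G#) is foreign: the diatonic i on degree 1 is C#m, whereas C# comes from C# major. It is labeled I.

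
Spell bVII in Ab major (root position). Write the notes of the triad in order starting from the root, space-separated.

The root of bVII is the lowered 7th degree: G becomes Gb. Stacking thirds in Ab minor on Gb gives Gb–Bb–Db.

Gb Bb Db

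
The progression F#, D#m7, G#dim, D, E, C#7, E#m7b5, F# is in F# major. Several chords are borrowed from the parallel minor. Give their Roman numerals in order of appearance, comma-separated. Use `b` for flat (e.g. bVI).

ii°, bVI, bVII

F# major has the diatonic set F#, G#m, A#m, B, C#, D#m, E#dim. F#, D#m7, C#7 and E#m7b5 all belong to that set. G#dim (G#–B–D) doesn't fit — on degree 2 F# major would have G#m (ii). G#dim is the degree-2 chord of F# minor, so it is the borrowed ii°. D (D–F#–A) is not: scale degree 6 in F# major carries D#m (vi). In F# minor the chord on that degree is D, so here it functions as bVI, borrowed from the parallel minor. But E (E–G#–B) is foreign: the diatonic vii° on degree 7 is E#dim, whereas E comes from F# minor. It is labeled bVII.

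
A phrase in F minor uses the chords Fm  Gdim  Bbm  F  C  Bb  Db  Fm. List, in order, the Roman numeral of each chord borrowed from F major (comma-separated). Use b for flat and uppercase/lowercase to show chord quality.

I, IV

F minor has the diatonic set Fm, Gdim, Ab, Bbm, C, Db, Eb (with V from harmonic minor). Fm, Gdim, Bbm, C and Db all belong to that set. F (F–A–C) is not: scale degree 1 in F minor carries Fm (i). In F major the chord on that degree is F, so here it functions as I, borrowed from the parallel major. Bb (Bb–D–F) is not: scale degree 4 in F minor carries Bbm (iv). In F major the chord on that degree is Bb, so here it functions as IV, borrowed from the parallel major.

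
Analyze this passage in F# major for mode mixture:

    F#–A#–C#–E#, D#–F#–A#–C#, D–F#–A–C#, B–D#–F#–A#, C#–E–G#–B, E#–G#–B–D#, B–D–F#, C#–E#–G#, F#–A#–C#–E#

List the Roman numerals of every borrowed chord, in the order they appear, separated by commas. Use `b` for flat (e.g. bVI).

F# major has the diatonic set F#, G#m, A#m, B, C#, D#m, E#dim. Of the given chords, F#–A#–C#–E# = F#maj7, D#–F#–A#–C# = D#m7, B–D#–F#–A# = Bmaj7, E#–G#–B–D# = E#m7b5 and C#–E#–G# = C# are diatonic. D–F#–A–C# doesn't fit — on degree 6 F# major would have D#m (vi). Dmaj7 is the degree-6 chord of F# minor, so it is the borrowed bVImaj7. C#–E–G#–B is not: scale degree 5 in F# major carries C# (V). In F# minor the chord on that degree is C#m7, so here it functions as v7, borrowed from the parallel minor. B–D–F# doesn't fit — on degree 4 F# major would have B (IV). Bm is the degree-4 chord of F# minor, so it is the borrowed iv.

bVImaj7, v7, iv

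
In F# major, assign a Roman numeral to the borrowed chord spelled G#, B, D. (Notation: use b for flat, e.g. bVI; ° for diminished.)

ii°

The root G# is the diatonic 2nd degree of F# major; the borrowing shows in the chord quality. The diatonic chord on degree 2 would be G#m (ii), but G#–B–D is the diminished chord from F# minor. As a borrowed chord it is labeled ii°.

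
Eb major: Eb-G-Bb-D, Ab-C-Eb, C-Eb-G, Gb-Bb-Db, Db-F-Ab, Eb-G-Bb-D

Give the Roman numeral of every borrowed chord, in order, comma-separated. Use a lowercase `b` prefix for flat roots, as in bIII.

Eb major has the diatonic set Eb, Fm, Gm, Ab, Bb, Cm, Ddim. Eb–G–Bb–D = Ebmaj7, Ab–C–Eb = Ab and C–Eb–G = Cm all belong to that set. Gb–Bb–Db is not: scale degree 3 in Eb major carries Gm (iii). In Eb minor the chord on that degree is Gb, so here it functions as bIII, borrowed from the parallel minor. Db–F–Ab doesn't fit — on degree 7 Eb major would have Ddim (vii°). Db is the degree-7 chord of Eb minor, so it is the borrowed bVII.

bIII, bVII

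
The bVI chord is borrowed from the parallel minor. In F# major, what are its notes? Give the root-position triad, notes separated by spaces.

D F# A

bVI is built on the lowered scale degree 6. In F# major degree 6 is D#; lowered it becomes D. In F# minor the chord on D is D–F#–A.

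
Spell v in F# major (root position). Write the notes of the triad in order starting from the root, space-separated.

C# E G#

The root, C#, is scale degree 5 — the same note in F# major and F# minor; only the chord quality changes. In F# minor the chord on C# is C#–E–G#.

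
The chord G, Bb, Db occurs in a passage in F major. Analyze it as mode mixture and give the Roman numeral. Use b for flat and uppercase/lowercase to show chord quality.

The root G is the diatonic 2nd degree of F major; the borrowing shows in the chord quality. G–Bb–Db is a diminished chord — the form found in F minor, not the diatonic ii (Gm). Borrowed into F major it is written ii°.

ii°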